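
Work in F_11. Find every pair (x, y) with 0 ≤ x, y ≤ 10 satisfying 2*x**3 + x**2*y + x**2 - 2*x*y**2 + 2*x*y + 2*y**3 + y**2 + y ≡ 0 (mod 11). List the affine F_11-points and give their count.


Affine F_11-points: {(0, 0), (0, 2), (0, 3), (2, 8), (3, 7), (4, 10), (5, 0), (6, 4), (7, 7), (7, 9), (8, 7), (8, 10), (10, 6), (10, 10)}; count = 14.

For each of the 121 pairs (x, y) ∈ F_11², evaluate f(x, y) mod 11. Record the zeros.
  x = 0: [0↦0, 1↦4, 2↦0, 3↦0, 4↦5, 5↦5, 6↦1, 7↦5, 8↦7, 9↦8, 10↦9]  zeros at y ∈ {0, 2, 3}
  x = 1: [0↦3, 1↦8, 2↦1, 3↦5, 4↦10, 5↦6, 6↦5, 7↦8, 8↦5, 9↦8, 10↦7]  zeros at y ∈ ∅
  x = 2: [0↦9, 1↦6, 2↦9, 3↦8, 4↦4, 5↦9, 6↦2, 7↦6, 8↦0, 9↦7, 10↦6]  zeros at y ∈ {8}
  x = 3: [0↦8, 1↦10, 2↦3, 3↦10, 4↦10, 5↦4, 6↦4, 7↦0, 8↦4, 9↦6, 10↦7]  zeros at y ∈ {7}
  x = 4: [0↦1, 1↦10, 2↦6, 3↦1, 4↦7, 5↦3, 6↦1, 7↦2, 8↦7, 9↦6, 10↦0]  zeros at y ∈ {10}
  x = 5: [0↦0, 1↦7, 2↦8, 3↦4, 4↦7, 5↦7, 6↦5, 7↦2, 8↦10, 9↦8, 10↦8]  zeros at y ∈ {0}
  x = 6: [0↦6, 1↦2, 2↦10, 3↦9, 4↦0, 5↦6, 6↦6, 7↦1, 8↦3, 9↦2, 10↦10]  zeros at y ∈ {4}
  x = 7: [0↦9, 1↦7, 2↦2, 3↦6, 4↦9, 5↦1, 6↦5, 7↦0, 8↦9, 9↦0, 10↦7]  zeros at y ∈ {7, 9}
  x = 8: [0↦10, 1↦1, 2↦7, 3↦7, 4↦2, 5↦4, 6↦3, 7↦0, 8↦7, 9↦3, 10↦0]  zeros at y ∈ {7, 10}
  x = 9: [0↦10, 1↦7, 2↦4, 3↦2, 4↦2, 5↦5, 6↦1, 7↦2, 8↦9, 9↦1, 10↦1]  zeros at y ∈ ∅
  x = 10: [0↦10, 1↦4, 2↦5, 3↦3, 4↦10, 5↦5, 6↦0, 7↦7, 8↦5, 9↦6, 10↦0]  zeros at y ∈ {6, 10}
Collecting zeros: affine points = {(0, 0), (0, 2), (0, 3), (2, 8), (3, 7), (4, 10), (5, 0), (6, 4), (7, 7), (7, 9), (8, 7), (8, 10), (10, 6), (10, 10)}.
Total count |C(F_11)_aff| = 14.


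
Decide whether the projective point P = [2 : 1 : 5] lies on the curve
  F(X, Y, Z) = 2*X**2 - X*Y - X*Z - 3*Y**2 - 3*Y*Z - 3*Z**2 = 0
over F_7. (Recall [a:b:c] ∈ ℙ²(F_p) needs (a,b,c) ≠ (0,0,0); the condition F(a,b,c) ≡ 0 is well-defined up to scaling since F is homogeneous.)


F(2,1,5) ≡ 1 (mod 7); P is NOT on the curve.

Evaluate F(2, 1, 5) term-by-term (mod 7).
  2*X**2 ↦ 2·4·1·1 = 8
  -X*Y ↦ -1·2·1·1 = -2
  -X*Z ↦ -1·2·1·5 = -10
  -3*Y**2 ↦ -3·1·1·1 = -3
  -3*Y*Z ↦ -3·1·1·5 = -15
  -3*Z**2 ↦ -3·1·1·25 = -75
Sum: F(2, 1, 5) = (8) + (-2) + (-10) + (-3) + (-15) + (-75) = -97.
Reducing mod 7: -97 ≡ 1 (mod 7).
Since F(a, b, c) ≡ 1 ≠ 0 (mod 7), P does NOT lie on the curve.


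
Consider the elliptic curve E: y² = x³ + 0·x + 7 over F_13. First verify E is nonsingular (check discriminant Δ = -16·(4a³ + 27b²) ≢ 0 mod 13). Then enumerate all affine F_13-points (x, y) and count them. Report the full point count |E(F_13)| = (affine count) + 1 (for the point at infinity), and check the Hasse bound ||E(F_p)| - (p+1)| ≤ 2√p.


Affine points = {(7, 5), (7, 8), (8, 5), (8, 8), (11, 5), (11, 8)}; affine count = 6; |E(F_13)| = 7.

Discriminant check: Δ ∝ 4a³ + 27b² = 4·0³ + 27·7² = 4·0 + 27·49 ≡ 10 (mod 13). Nonzero ⇒ E is nonsingular.
For each x ∈ F_13, compute rhs = x³ + 0·x + 7 mod 13, then count y ∈ F_13 with y² ≡ rhs.
  x = 0: rhs = 7, matching y values: none (0 points).
  x = 1: rhs = 8, matching y values: none (0 points).
  x = 2: rhs = 2, matching y values: none (0 points).
  x = 3: rhs = 8, matching y values: none (0 points).
  x = 4: rhs = 6, matching y values: none (0 points).
  x = 5: rhs = 2, matching y values: none (0 points).
  x = 6: rhs = 2, matching y values: none (0 points).
  x = 7: rhs = 12, matching y values: 5, 8 (2 points).
  x = 8: rhs = 12, matching y values: 5, 8 (2 points).
  x = 9: rhs = 8, matching y values: none (0 points).
  x = 10: rhs = 6, matching y values: none (0 points).
  x = 11: rhs = 12, matching y values: 5, 8 (2 points).
  x = 12: rhs = 6, matching y values: none (0 points).
Total affine count: 6.
Full point count |E(F_13)| = 6 + 1 = 7.
Hasse bound: |7 − (13+1)| = |-7| = 7 ≤ 2√13 ≈ 7.2111 ✓.


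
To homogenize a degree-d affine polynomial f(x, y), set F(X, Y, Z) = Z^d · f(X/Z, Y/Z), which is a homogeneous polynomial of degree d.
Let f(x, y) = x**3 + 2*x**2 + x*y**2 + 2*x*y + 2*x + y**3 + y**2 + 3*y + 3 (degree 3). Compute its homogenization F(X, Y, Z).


F(X, Y, Z) = X**3 + 2*X**2*Z + X*Y**2 + 2*X*Y*Z + 2*X*Z**2 + Y**3 + Y**2*Z + 3*Y*Z**2 + 3*Z**3

deg(f) = 3.
Substitute x = X/Z, y = Y/Z into f, then multiply by Z^3.
  monomial 1·x^3·y^0 ↦ 1·X^3·Y^0·Z^0.
  monomial 2·x^2·y^0 ↦ 2·X^2·Y^0·Z^1.
  monomial 1·x^1·y^2 ↦ 1·X^1·Y^2·Z^0.
  monomial 2·x^1·y^1 ↦ 2·X^1·Y^1·Z^1.
  monomial 2·x^1·y^0 ↦ 2·X^1·Y^0·Z^2.
  monomial 1·x^0·y^3 ↦ 1·X^0·Y^3·Z^0.
  monomial 1·x^0·y^2 ↦ 1·X^0·Y^2·Z^1.
  monomial 3·x^0·y^1 ↦ 3·X^0·Y^1·Z^2.
  monomial 3·x^0·y^0 ↦ 3·X^0·Y^0·Z^3.
Collecting: F(X, Y, Z) = X**3 + 2*X**2*Z + X*Y**2 + 2*X*Y*Z + 2*X*Z**2 + Y**3 + Y**2*Z + 3*Y*Z**2 + 3*Z**3.


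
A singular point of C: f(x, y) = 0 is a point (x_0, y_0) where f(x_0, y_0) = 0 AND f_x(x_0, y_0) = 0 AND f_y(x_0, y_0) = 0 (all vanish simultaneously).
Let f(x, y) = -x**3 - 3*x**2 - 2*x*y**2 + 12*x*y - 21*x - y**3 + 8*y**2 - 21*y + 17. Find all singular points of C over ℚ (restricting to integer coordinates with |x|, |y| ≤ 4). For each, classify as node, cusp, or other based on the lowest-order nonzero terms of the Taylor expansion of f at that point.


Singular points: {(-1, 3)}; classification: cusp.

Compute partial derivatives:
  f_x = -3*x**2 - 6*x - 2*y**2 + 12*y - 21.
  f_y = -4*x*y + 12*x - 3*y**2 + 16*y - 21.
Scan x_0 ∈ {−4, ..., 4}. For each x_0, f_y(x_0, y) is a polynomial in y; find its integer roots y ∈ {−4, ..., 4}, then test f_x and f at those candidates.
  x = -4: f_y(-4, y) = -3*y**2 + 32*y - 69; vanishes at y ∈ {3}. (-4, 3): f_x = -27 ≠ 0.
  x = -3: f_y(-3, y) = -3*y**2 + 28*y - 57; vanishes at y ∈ {3}. (-3, 3): f_x = -12 ≠ 0.
  x = -2: f_y(-2, y) = -3*y**2 + 24*y - 45; vanishes at y ∈ {3}. (-2, 3): f_x = -3 ≠ 0.
  x = -1: f_y(-1, y) = -3*y**2 + 20*y - 33; vanishes at y ∈ {3}. (-1, 3): f_x = 0, f = 0 — SINGULAR.
  x = 0: f_y(0, y) = -3*y**2 + 16*y - 21; vanishes at y ∈ {3}. (0, 3): f_x = -3 ≠ 0.
  x = 1: f_y(1, y) = -3*y**2 + 12*y - 9; vanishes at y ∈ {1, 3}. (1, 1): f_x = -20 ≠ 0; (1, 3): f_x = -12 ≠ 0.
  x = 2: f_y(2, y) = -3*y**2 + 8*y + 3; vanishes at y ∈ {3}. (2, 3): f_x = -27 ≠ 0.
  x = 3: f_y(3, y) = -3*y**2 + 4*y + 15; vanishes at y ∈ {3}. (3, 3): f_x = -48 ≠ 0.
  x = 4: f_y(4, y) = 27 - 3*y**2; vanishes at y ∈ {-3, 3}. (4, -3): f_x = -147 ≠ 0; (4, 3): f_x = -75 ≠ 0.
Only singular point on the grid: (-1, 3).
Classify: substitute x = -1 + u, y = 3 + v and expand: f = -u**3 - 2*u*v**2 - v**3 + v**2.
No constant or linear terms (consistent with a singular point). Quadratic part: v**2. Cubic part: -u**3 - 2*u*v**2 - v**3.
The quadratic part v**2 is a perfect square, so there is a single (double) tangent line v = 0, i.e. y = 3. Restricting the cubic part to that line (v = 0) leaves -u**3 ≠ 0, so f is not divisible by v and the branch is v² ≈ u**3 to lowest order — this is a cusp.
Classification: cusp.


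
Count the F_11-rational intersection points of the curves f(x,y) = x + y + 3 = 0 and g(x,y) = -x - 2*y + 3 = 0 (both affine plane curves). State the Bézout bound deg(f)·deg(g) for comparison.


Common zeros: {(2, 6)}; count = 1; Bézout bound = 1.

deg(f) = 1, deg(g) = 1, so Bézout bound = 1.
Scan x ∈ F_11. For each x, list the y ∈ F_11 with f(x, y) ≡ 0 and those with g(x, y) ≡ 0 (mod 11); the common zeros in that column are the intersection.
  x = 0: f ≡ 0 at y ∈ {8}; g ≡ 0 at y ∈ {7}; common: ∅.
  x = 1: f ≡ 0 at y ∈ {7}; g ≡ 0 at y ∈ {1}; common: ∅.
  x = 2: f ≡ 0 at y ∈ {6}; g ≡ 0 at y ∈ {6}; common: {6}.
  x = 3: f ≡ 0 at y ∈ {5}; g ≡ 0 at y ∈ {0}; common: ∅.
  x = 4: f ≡ 0 at y ∈ {4}; g ≡ 0 at y ∈ {5}; common: ∅.
  x = 5: f ≡ 0 at y ∈ {3}; g ≡ 0 at y ∈ {10}; common: ∅.
  x = 6: f ≡ 0 at y ∈ {2}; g ≡ 0 at y ∈ {4}; common: ∅.
  x = 7: f ≡ 0 at y ∈ {1}; g ≡ 0 at y ∈ {9}; common: ∅.
  x = 8: f ≡ 0 at y ∈ {0}; g ≡ 0 at y ∈ {3}; common: ∅.
  x = 9: f ≡ 0 at y ∈ {10}; g ≡ 0 at y ∈ {8}; common: ∅.
  x = 10: f ≡ 0 at y ∈ {9}; g ≡ 0 at y ∈ {2}; common: ∅.
Collecting: common zeros = {(2, 6)}, so the count is 1.
Comparison with the Bézout bound: 1 ≤ 1 = deg(f)·deg(g), as expected for curves with no common component (the bound is attained).


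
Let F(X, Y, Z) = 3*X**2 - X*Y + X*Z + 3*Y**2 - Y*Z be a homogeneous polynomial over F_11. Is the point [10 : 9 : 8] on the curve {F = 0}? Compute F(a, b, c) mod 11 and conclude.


F(10,9,8) ≡ 10 (mod 11); P is NOT on the curve.

Evaluate F(10, 9, 8) term-by-term (mod 11).
  3*X**2 ↦ 3·100·1·1 = 300
  -X*Y ↦ -1·10·9·1 = -90
  X*Z ↦ 1·10·1·8 = 80
  3*Y**2 ↦ 3·1·81·1 = 243
  -Y*Z ↦ -1·1·9·8 = -72
Sum: F(10, 9, 8) = (300) + (-90) + (80) + (243) + (-72) = 461.
Reducing mod 11: 461 ≡ 10 (mod 11).
Since F(a, b, c) ≡ 10 ≠ 0 (mod 11), P does NOT lie on the curve.


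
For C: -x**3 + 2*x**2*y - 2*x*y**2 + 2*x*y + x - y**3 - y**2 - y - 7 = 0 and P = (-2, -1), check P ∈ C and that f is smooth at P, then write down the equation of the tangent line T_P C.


Tangent line at P: -7*x - 6*y - 20 = 0.

Step 1: f(-2, -1) = 0, so P lies on C.
Step 2: partial derivatives
  f_x(x, y) = -3*x**2 + 4*x*y - 2*y**2 + 2*y + 1, f_y(x, y) = 2*x**2 - 4*x*y + 2*x - 3*y**2 - 2*y - 1.
  f_x(P) = -7, f_y(P) = -6 (gradient nonzero, so P is smooth).
Step 3: tangent line at P: -7·(x − -2) + -6·(y − -1) = 0.
Expanding: -7*x - 6*y - 20 = 0.


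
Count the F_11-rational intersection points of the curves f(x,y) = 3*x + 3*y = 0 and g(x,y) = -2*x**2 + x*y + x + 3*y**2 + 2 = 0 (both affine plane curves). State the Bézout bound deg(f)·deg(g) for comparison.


Common zeros: {(9, 2)}; count = 1; Bézout bound = 2.

deg(f) = 1, deg(g) = 2, so Bézout bound = 2.
Scan x ∈ F_11. For each x, list the y ∈ F_11 with f(x, y) ≡ 0 and those with g(x, y) ≡ 0 (mod 11); the common zeros in that column are the intersection.
  x = 0: f ≡ 0 at y ∈ {0}; g ≡ 0 at y ∈ {5, 6}; common: ∅.
  x = 1: f ≡ 0 at y ∈ {10}; g ≡ 0 at y ∈ {9}; common: ∅.
  x = 2: f ≡ 0 at y ∈ {9}; g ≡ 0 at y ∈ ∅; common: ∅.
  x = 3: f ≡ 0 at y ∈ {8}; g ≡ 0 at y ∈ {5}; common: ∅.
  x = 4: f ≡ 0 at y ∈ {7}; g ≡ 0 at y ∈ {8, 9}; common: ∅.
  x = 5: f ≡ 0 at y ∈ {6}; g ≡ 0 at y ∈ ∅; common: ∅.
  x = 6: f ≡ 0 at y ∈ {5}; g ≡ 0 at y ∈ {1, 8}; common: ∅.
  x = 7: f ≡ 0 at y ∈ {4}; g ≡ 0 at y ∈ ∅; common: ∅.
  x = 8: f ≡ 0 at y ∈ {3}; g ≡ 0 at y ∈ ∅; common: ∅.
  x = 9: f ≡ 0 at y ∈ {2}; g ≡ 0 at y ∈ {2, 6}; common: {2}.
  x = 10: f ≡ 0 at y ∈ {1}; g ≡ 0 at y ∈ ∅; common: ∅.
Collecting: common zeros = {(9, 2)}, so the count is 1.
Comparison with the Bézout bound: 1 ≤ 2 = deg(f)·deg(g), as expected for curves with no common component (the affine F_11-count falls short of the bound because intersections may lie at infinity, over extension fields, or carry multiplicity).


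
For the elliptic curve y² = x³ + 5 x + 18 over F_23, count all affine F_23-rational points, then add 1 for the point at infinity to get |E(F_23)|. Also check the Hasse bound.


Affine points = {(0, 8), (0, 15), (1, 1), (1, 22), (2, 6), (2, 17), (8, 8), (8, 15), (11, 1), (11, 22), (12, 9), (12, 14), (13, 7), (13, 16), (14, 7), (14, 16), (15, 8), (15, 15), (16, 10), (16, 13), (17, 5), (17, 18), (18, 11), (18, 12), (19, 7), (19, 16), (21, 0), (22, 9), (22, 14)}; affine count = 29; |E(F_23)| = 30.

Discriminant check: Δ ∝ 4a³ + 27b² = 4·5³ + 27·18² = 4·125 + 27·324 ≡ 2 (mod 23). Nonzero ⇒ E is nonsingular.
For each x ∈ F_23, compute rhs = x³ + 5·x + 18 mod 23, then count y ∈ F_23 with y² ≡ rhs.
  x = 0: rhs = 18, matching y values: 8, 15 (2 points).
  x = 1: rhs = 1, matching y values: 1, 22 (2 points).
  x = 2: rhs = 13, matching y values: 6, 17 (2 points).
  x = 3: rhs = 14, matching y values: none (0 points).
  x = 4: rhs = 10, matching y values: none (0 points).
  x = 5: rhs = 7, matching y values: none (0 points).
  x = 6: rhs = 11, matching y values: none (0 points).
  x = 7: rhs = 5, matching y values: none (0 points).
  x = 8: rhs = 18, matching y values: 8, 15 (2 points).
  x = 9: rhs = 10, matching y values: none (0 points).
  x = 10: rhs = 10, matching y values: none (0 points).
  x = 11: rhs = 1, matching y values: 1, 22 (2 points).
  x = 12: rhs = 12, matching y values: 9, 14 (2 points).
  x = 13: rhs = 3, matching y values: 7, 16 (2 points).
  x = 14: rhs = 3, matching y values: 7, 16 (2 points).
  x = 15: rhs = 18, matching y values: 8, 15 (2 points).
  x = 16: rhs = 8, matching y values: 10, 13 (2 points).
  x = 17: rhs = 2, matching y values: 5, 18 (2 points).
  x = 18: rhs = 6, matching y values: 11, 12 (2 points).
  x = 19: rhs = 3, matching y values: 7, 16 (2 points).
  x = 20: rhs = 22, matching y values: none (0 points).
  x = 21: rhs = 0, matching y values: 0 (1 points).
  x = 22: rhs = 12, matching y values: 9, 14 (2 points).
Total affine count: 29.
Full point count |E(F_23)| = 29 + 1 = 30.
Hasse bound: |30 − (23+1)| = |6| = 6 ≤ 2√23 ≈ 9.5917 ✓.


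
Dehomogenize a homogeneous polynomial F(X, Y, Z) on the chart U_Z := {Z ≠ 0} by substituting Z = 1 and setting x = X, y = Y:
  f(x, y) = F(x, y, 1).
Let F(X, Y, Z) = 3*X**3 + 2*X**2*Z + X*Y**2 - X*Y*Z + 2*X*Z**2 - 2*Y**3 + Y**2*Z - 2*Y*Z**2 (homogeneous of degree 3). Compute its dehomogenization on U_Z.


f(x, y) = 3*x**3 + 2*x**2 + x*y**2 - x*y + 2*x - 2*y**3 + y**2 - 2*y

On U_Z we set Z = 1. Each monomial c·X^i·Y^j·Z^k in F becomes c·x^i·y^j·1^k = c·x^i·y^j.
Substituting Z = 1: F(X, Y, 1) = 3*x**3 + 2*x**2 + x*y**2 - x*y + 2*x - 2*y**3 + y**2 - 2*y.
Note: deg(f) ≤ deg(F) = 3; strict inequality happens when F is divisible by Z (lost terms).


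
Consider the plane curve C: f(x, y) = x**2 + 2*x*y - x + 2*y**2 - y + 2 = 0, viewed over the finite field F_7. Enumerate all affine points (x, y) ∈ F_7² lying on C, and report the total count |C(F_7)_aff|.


Affine F_7-points: {(4, 0)}; count = 1.

For each of the 49 pairs (x, y) ∈ F_7², evaluate f(x, y) mod 7. Record the zeros.
  x = 0: [0↦2, 1↦3, 2↦1, 3↦3, 4↦2, 5↦5, 6↦5]  zeros at y ∈ ∅
  x = 1: [0↦2, 1↦5, 2↦5, 3↦2, 4↦3, 5↦1, 6↦3]  zeros at y ∈ ∅
  x = 2: [0↦4, 1↦2, 2↦4, 3↦3, 4↦6, 5↦6, 6↦3]  zeros at y ∈ ∅
  x = 3: [0↦1, 1↦1, 2↦5, 3↦6, 4↦4, 5↦6, 6↦5]  zeros at y ∈ ∅
  x = 4: [0↦0, 1↦2, 2↦1, 3↦4, 4↦4, 5↦1, 6↦2]  zeros at y ∈ {0}
  x = 5: [0↦1, 1↦5, 2↦6, 3↦4, 4↦6, 5↦5, 6↦1]  zeros at y ∈ ∅
  x = 6: [0↦4, 1↦3, 2↦6, 3↦6, 4↦3, 5↦4, 6↦2]  zeros at y ∈ ∅
Collecting zeros: affine points = {(4, 0)}.
Total count |C(F_7)_aff| = 1.


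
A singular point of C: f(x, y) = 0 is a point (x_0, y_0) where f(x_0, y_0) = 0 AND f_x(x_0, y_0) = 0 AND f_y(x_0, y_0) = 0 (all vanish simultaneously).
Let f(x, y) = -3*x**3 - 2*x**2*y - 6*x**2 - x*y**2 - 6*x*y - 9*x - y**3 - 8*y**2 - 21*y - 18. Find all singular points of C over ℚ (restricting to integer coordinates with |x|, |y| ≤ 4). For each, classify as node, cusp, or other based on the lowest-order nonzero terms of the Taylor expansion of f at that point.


Singular points: {(0, -3)}; classification: cusp.

Compute partial derivatives:
  f_x = -9*x**2 - 4*x*y - 12*x - y**2 - 6*y - 9.
  f_y = -2*x**2 - 2*x*y - 6*x - 3*y**2 - 16*y - 21.
Scan x_0 ∈ {−4, ..., 4}. For each x_0, f_y(x_0, y) is a polynomial in y; find its integer roots y ∈ {−4, ..., 4}, then test f_x and f at those candidates.
  x = -4: f_y(-4, y) = -3*y**2 - 8*y - 29; no integer root y with |y| ≤ 4.
  x = -3: f_y(-3, y) = -3*y**2 - 10*y - 21; no integer root y with |y| ≤ 4.
  x = -2: f_y(-2, y) = -3*y**2 - 12*y - 17; no integer root y with |y| ≤ 4.
  x = -1: f_y(-1, y) = -3*y**2 - 14*y - 17; no integer root y with |y| ≤ 4.
  x = 0: f_y(0, y) = -3*y**2 - 16*y - 21; vanishes at y ∈ {-3}. (0, -3): f_x = 0, f = 0 — SINGULAR.
  x = 1: f_y(1, y) = -3*y**2 - 18*y - 29; no integer root y with |y| ≤ 4.
  x = 2: f_y(2, y) = -3*y**2 - 20*y - 41; no integer root y with |y| ≤ 4.
  x = 3: f_y(3, y) = -3*y**2 - 22*y - 57; no integer root y with |y| ≤ 4.
  x = 4: f_y(4, y) = -3*y**2 - 24*y - 77; no integer root y with |y| ≤ 4.
Only singular point on the grid: (0, -3).
Classify: substitute x = 0 + u, y = -3 + v and expand: f = -3*u**3 - 2*u**2*v - u*v**2 - v**3 + v**2.
No constant or linear terms (consistent with a singular point). Quadratic part: v**2. Cubic part: -3*u**3 - 2*u**2*v - u*v**2 - v**3.
The quadratic part v**2 is a perfect square, so there is a single (double) tangent line v = 0, i.e. y = -3. Restricting the cubic part to that line (v = 0) leaves -3*u**3 ≠ 0, so f is not divisible by v and the branch is v² ≈ 3*u**3 to lowest order — this is a cusp.
Classification: cusp.


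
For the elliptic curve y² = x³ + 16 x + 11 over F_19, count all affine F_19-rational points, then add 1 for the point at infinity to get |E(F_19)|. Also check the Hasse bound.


Affine points = {(0, 7), (0, 12), (1, 3), (1, 16), (4, 5), (4, 14), (5, 8), (5, 11), (6, 0), (8, 9), (8, 10), (11, 6), (11, 13), (15, 4), (15, 15), (17, 3), (17, 16)}; affine count = 17; |E(F_19)| = 18.

Discriminant check: Δ ∝ 4a³ + 27b² = 4·16³ + 27·11² = 4·4096 + 27·121 ≡ 5 (mod 19). Nonzero ⇒ E is nonsingular.
For each x ∈ F_19, compute rhs = x³ + 16·x + 11 mod 19, then count y ∈ F_19 with y² ≡ rhs.
  x = 0: rhs = 11, matching y values: 7, 12 (2 points).
  x = 1: rhs = 9, matching y values: 3, 16 (2 points).
  x = 2: rhs = 13, matching y values: none (0 points).
  x = 3: rhs = 10, matching y values: none (0 points).
  x = 4: rhs = 6, matching y values: 5, 14 (2 points).
  x = 5: rhs = 7, matching y values: 8, 11 (2 points).
  x = 6: rhs = 0, matching y values: 0 (1 points).
  x = 7: rhs = 10, matching y values: none (0 points).
  x = 8: rhs = 5, matching y values: 9, 10 (2 points).
  x = 9: rhs = 10, matching y values: none (0 points).
  x = 10: rhs = 12, matching y values: none (0 points).
  x = 11: rhs = 17, matching y values: 6, 13 (2 points).
  x = 12: rhs = 12, matching y values: none (0 points).
  x = 13: rhs = 3, matching y values: none (0 points).
  x = 14: rhs = 15, matching y values: none (0 points).
  x = 15: rhs = 16, matching y values: 4, 15 (2 points).
  x = 16: rhs = 12, matching y values: none (0 points).
  x = 17: rhs = 9, matching y values: 3, 16 (2 points).
  x = 18: rhs = 13, matching y values: none (0 points).
Total affine count: 17.
Full point count |E(F_19)| = 17 + 1 = 18.
Hasse bound: |18 − (19+1)| = |-2| = 2 ≤ 2√19 ≈ 8.7178 ✓.


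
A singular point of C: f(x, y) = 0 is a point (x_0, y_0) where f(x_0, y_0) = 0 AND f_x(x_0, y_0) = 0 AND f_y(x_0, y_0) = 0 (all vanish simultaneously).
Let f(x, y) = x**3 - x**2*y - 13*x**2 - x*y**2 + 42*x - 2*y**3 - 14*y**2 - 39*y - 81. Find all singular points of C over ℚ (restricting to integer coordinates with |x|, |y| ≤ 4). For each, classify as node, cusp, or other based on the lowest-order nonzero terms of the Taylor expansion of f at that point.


Singular points: {(3, -3)}; classification: node.

Compute partial derivatives:
  f_x = 3*x**2 - 2*x*y - 26*x - y**2 + 42.
  f_y = -x**2 - 2*x*y - 6*y**2 - 28*y - 39.
Scan x_0 ∈ {−4, ..., 4}. For each x_0, f_y(x_0, y) is a polynomial in y; find its integer roots y ∈ {−4, ..., 4}, then test f_x and f at those candidates.
  x = -4: f_y(-4, y) = -6*y**2 - 20*y - 55; no integer root y with |y| ≤ 4.
  x = -3: f_y(-3, y) = -6*y**2 - 22*y - 48; no integer root y with |y| ≤ 4.
  x = -2: f_y(-2, y) = -6*y**2 - 24*y - 43; no integer root y with |y| ≤ 4.
  x = -1: f_y(-1, y) = -6*y**2 - 26*y - 40; no integer root y with |y| ≤ 4.
  x = 0: f_y(0, y) = -6*y**2 - 28*y - 39; no integer root y with |y| ≤ 4.
  x = 1: f_y(1, y) = -6*y**2 - 30*y - 40; no integer root y with |y| ≤ 4.
  x = 2: f_y(2, y) = -6*y**2 - 32*y - 43; no integer root y with |y| ≤ 4.
  x = 3: f_y(3, y) = -6*y**2 - 34*y - 48; vanishes at y ∈ {-3}. (3, -3): f_x = 0, f = 0 — SINGULAR.
  x = 4: f_y(4, y) = -6*y**2 - 36*y - 55; no integer root y with |y| ≤ 4.
Only singular point on the grid: (3, -3).
Classify: substitute x = 3 + u, y = -3 + v and expand: f = u**3 - u**2*v - u**2 - u*v**2 - 2*v**3 + v**2.
No constant or linear terms (consistent with a singular point). Quadratic part: -u**2 + v**2. Cubic part: u**3 - u**2*v - u*v**2 - 2*v**3.
The quadratic part v**2 - u**2 = (v − u)(v + u) splits into two distinct linear factors, so there are two distinct tangent lines y − -3 = ±(x − 3) — this is a node (ordinary double point).
Classification: node.


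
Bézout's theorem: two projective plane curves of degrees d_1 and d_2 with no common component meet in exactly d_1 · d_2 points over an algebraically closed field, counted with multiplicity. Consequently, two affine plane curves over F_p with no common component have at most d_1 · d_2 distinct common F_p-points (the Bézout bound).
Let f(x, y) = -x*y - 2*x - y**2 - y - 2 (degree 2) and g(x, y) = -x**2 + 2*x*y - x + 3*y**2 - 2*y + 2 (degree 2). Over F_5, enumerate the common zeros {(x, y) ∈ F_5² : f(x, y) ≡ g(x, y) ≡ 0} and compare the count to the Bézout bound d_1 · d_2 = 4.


Common zeros: {(3, 2)}; count = 1; Bézout bound = 4.

deg(f) = 2, deg(g) = 2, so Bézout bound = 4.
Scan x ∈ F_5. For each x, list the y ∈ F_5 with f(x, y) ≡ 0 and those with g(x, y) ≡ 0 (mod 5); the common zeros in that column are the intersection.
  x = 0: f ≡ 0 at y ∈ ∅; g ≡ 0 at y ∈ {2}; common: ∅.
  x = 1: f ≡ 0 at y ∈ ∅; g ≡ 0 at y ∈ {0}; common: ∅.
  x = 2: f ≡ 0 at y ∈ {1}; g ≡ 0 at y ∈ ∅; common: ∅.
  x = 3: f ≡ 0 at y ∈ {2, 4}; g ≡ 0 at y ∈ {0, 2}; common: {2}.
  x = 4: f ≡ 0 at y ∈ {0}; g ≡ 0 at y ∈ ∅; common: ∅.
Collecting: common zeros = {(3, 2)}, so the count is 1.
Comparison with the Bézout bound: 1 ≤ 4 = deg(f)·deg(g), as expected for curves with no common component (the affine F_5-count falls short of the bound because intersections may lie at infinity, over extension fields, or carry multiplicity).


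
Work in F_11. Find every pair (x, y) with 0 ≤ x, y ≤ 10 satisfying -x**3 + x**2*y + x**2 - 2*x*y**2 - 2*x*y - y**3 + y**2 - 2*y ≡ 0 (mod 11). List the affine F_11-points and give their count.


Affine F_11-points: {(0, 0), (0, 5), (0, 7), (1, 0), (1, 5), (3, 2), (5, 5), (5, 9), (5, 10), (6, 6), (7, 1), (8, 1), (9, 1), (9, 7), (9, 8), (10, 7)}; count = 16.

For each of the 121 pairs (x, y) ∈ F_11², evaluate f(x, y) mod 11. Record the zeros.
  x = 0: [0↦0, 1↦9, 2↦3, 3↦9, 4↦10, 5↦0, 6↦6, 7↦0, 8↦9, 9↦5, 10↦4]  zeros at y ∈ {0, 5, 7}
  x = 1: [0↦0, 1↦6, 2↦4, 3↦10, 4↦7, 5↦0, 6↦5, 7↦5, 8↦5, 9↦10, 10↦3]  zeros at y ∈ {0, 5}
  x = 2: [0↦7, 1↦1, 2↦5, 3↦2, 4↦8, 5↦6, 6↦1, 7↦9, 8↦2, 9↦7, 10↦7]  zeros at y ∈ ∅
  x = 3: [0↦4, 1↦10, 2↦0, 3↦1, 4↦7, 5↦1, 6↦10, 7↦6, 8↦5, 9↦1, 10↦10]  zeros at y ∈ {2}
  x = 4: [0↦7, 1↦5, 2↦5, 3↦1, 4↦9, 5↦1, 6↦4, 7↦1, 8↦8, 9↦8, 10↦6]  zeros at y ∈ ∅
  x = 5: [0↦10, 1↦2, 2↦3, 3↦7, 4↦8, 5↦0, 6↦10, 7↦10, 8↦5, 9↦0, 10↦0]  zeros at y ∈ {5, 9, 10}
  x = 6: [0↦7, 1↦6, 2↦10, 3↦2, 4↦9, 5↦3, 6↦0, 7↦5, 8↦1, 9↦4, 10↦8]  zeros at y ∈ {6}
  x = 7: [0↦3, 1↦0, 2↦9, 3↦2, 4↦6, 5↦4, 6↦1, 7↦2, 8↦1, 9↦3, 10↦2]  zeros at y ∈ {1}
  x = 8: [0↦3, 1↦0, 2↦5, 3↦1, 4↦4, 5↦8, 6↦7, 7↦6, 8↦10, 9↦2, 10↦9]  zeros at y ∈ {1}
  x = 9: [0↦1, 1↦0, 2↦3, 3↦4, 4↦8, 5↦9, 6↦1, 7↦0, 8↦0, 9↦6, 10↦1]  zeros at y ∈ {1, 7, 8}
  x = 10: [0↦2, 1↦5, 2↦8, 3↦5, 4↦1, 5↦1, 6↦10, 7↦0, 8↦9, 9↦9, 10↦5]  zeros at y ∈ {7}
Collecting zeros: affine points = {(0, 0), (0, 5), (0, 7), (1, 0), (1, 5), (3, 2), (5, 5), (5, 9), (5, 10), (6, 6), (7, 1), (8, 1), (9, 1), (9, 7), (9, 8), (10, 7)}.
Total count |C(F_11)_aff| = 16.


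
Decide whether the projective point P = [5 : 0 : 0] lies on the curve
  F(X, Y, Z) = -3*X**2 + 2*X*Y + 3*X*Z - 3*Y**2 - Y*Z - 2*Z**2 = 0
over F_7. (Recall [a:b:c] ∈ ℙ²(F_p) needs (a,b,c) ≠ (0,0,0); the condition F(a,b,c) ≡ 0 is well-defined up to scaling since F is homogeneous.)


F(5,0,0) ≡ 2 (mod 7); P is NOT on the curve.

Evaluate F(5, 0, 0) term-by-term (mod 7).
  -3*X**2 ↦ -3·25·1·1 = -75
  2*X*Y ↦ 2·5·0·1 = 0
  3*X*Z ↦ 3·5·1·0 = 0
  -3*Y**2 ↦ -3·1·0·1 = 0
  -Y*Z ↦ -1·1·0·0 = 0
  -2*Z**2 ↦ -2·1·1·0 = 0
Sum: F(5, 0, 0) = (-75) + (0) + (0) + (0) + (0) + (0) = -75.
Reducing mod 7: -75 ≡ 2 (mod 7).
Since F(a, b, c) ≡ 2 ≠ 0 (mod 7), P does NOT lie on the curve.


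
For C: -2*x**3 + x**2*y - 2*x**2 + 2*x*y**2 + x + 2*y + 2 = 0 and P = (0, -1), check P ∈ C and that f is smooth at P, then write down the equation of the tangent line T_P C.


Tangent line at P: 3*x + 2*y + 2 = 0.

Step 1: f(0, -1) = 0, so P lies on C.
Step 2: partial derivatives
  f_x(x, y) = -6*x**2 + 2*x*y - 4*x + 2*y**2 + 1, f_y(x, y) = x**2 + 4*x*y + 2.
  f_x(P) = 3, f_y(P) = 2 (gradient nonzero, so P is smooth).
Step 3: tangent line at P: 3·(x − 0) + 2·(y − -1) = 0.
Expanding: 3*x + 2*y + 2 = 0.


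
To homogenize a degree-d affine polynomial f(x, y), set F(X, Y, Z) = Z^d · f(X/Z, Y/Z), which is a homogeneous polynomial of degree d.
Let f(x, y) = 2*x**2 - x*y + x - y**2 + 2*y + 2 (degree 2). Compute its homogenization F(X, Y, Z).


F(X, Y, Z) = 2*X**2 - X*Y + X*Z - Y**2 + 2*Y*Z + 2*Z**2

deg(f) = 2.
Substitute x = X/Z, y = Y/Z into f, then multiply by Z^2.
  monomial 2·x^2·y^0 ↦ 2·X^2·Y^0·Z^0.
  monomial -1·x^1·y^1 ↦ -1·X^1·Y^1·Z^0.
  monomial 1·x^1·y^0 ↦ 1·X^1·Y^0·Z^1.
  monomial -1·x^0·y^2 ↦ -1·X^0·Y^2·Z^0.
  monomial 2·x^0·y^1 ↦ 2·X^0·Y^1·Z^1.
  monomial 2·x^0·y^0 ↦ 2·X^0·Y^0·Z^2.
Collecting: F(X, Y, Z) = 2*X**2 - X*Y + X*Z - Y**2 + 2*Y*Z + 2*Z**2.


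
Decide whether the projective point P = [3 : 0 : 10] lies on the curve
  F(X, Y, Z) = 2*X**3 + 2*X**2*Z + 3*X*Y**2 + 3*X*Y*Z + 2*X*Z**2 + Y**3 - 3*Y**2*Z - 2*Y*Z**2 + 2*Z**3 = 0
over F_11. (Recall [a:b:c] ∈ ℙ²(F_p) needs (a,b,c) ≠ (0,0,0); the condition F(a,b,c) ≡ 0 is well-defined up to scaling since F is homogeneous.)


F(3,0,10) ≡ 7 (mod 11); P is NOT on the curve.

Evaluate F(3, 0, 10) term-by-term (mod 11).
  2*X**3 ↦ 2·27·1·1 = 54
  2*X**2*Z ↦ 2·9·1·10 = 180
  3*X*Y**2 ↦ 3·3·0·1 = 0
  3*X*Y*Z ↦ 3·3·0·10 = 0
  2*X*Z**2 ↦ 2·3·1·100 = 600
  Y**3 ↦ 1·1·0·1 = 0
  -3*Y**2*Z ↦ -3·1·0·10 = 0
  -2*Y*Z**2 ↦ -2·1·0·100 = 0
  2*Z**3 ↦ 2·1·1·1000 = 2000
Sum: F(3, 0, 10) = (54) + (180) + (0) + (0) + (600) + (0) + (0) + (0) + (2000) = 2834.
Reducing mod 11: 2834 ≡ 7 (mod 11).
Since F(a, b, c) ≡ 7 ≠ 0 (mod 11), P does NOT lie on the curve.


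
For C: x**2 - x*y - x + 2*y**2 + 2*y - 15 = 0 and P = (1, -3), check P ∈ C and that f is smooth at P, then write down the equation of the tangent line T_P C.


Tangent line at P: 4*x - 11*y - 37 = 0.

Step 1: f(1, -3) = 0, so P lies on C.
Step 2: partial derivatives
  f_x(x, y) = 2*x - y - 1, f_y(x, y) = -x + 4*y + 2.
  f_x(P) = 4, f_y(P) = -11 (gradient nonzero, so P is smooth).
Step 3: tangent line at P: 4·(x − 1) + -11·(y − -3) = 0.
Expanding: 4*x - 11*y - 37 = 0.


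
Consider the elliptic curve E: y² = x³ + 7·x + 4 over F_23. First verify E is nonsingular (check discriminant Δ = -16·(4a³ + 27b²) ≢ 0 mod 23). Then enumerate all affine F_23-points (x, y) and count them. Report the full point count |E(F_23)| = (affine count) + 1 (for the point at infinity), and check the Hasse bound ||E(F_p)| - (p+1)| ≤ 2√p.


Affine points = {(0, 2), (0, 21), (1, 9), (1, 14), (2, 7), (2, 16), (3, 11), (3, 12), (4, 2), (4, 21), (5, 7), (5, 16), (6, 3), (6, 20), (10, 4), (10, 19), (11, 3), (11, 20), (16, 7), (16, 16), (19, 2), (19, 21), (20, 5), (20, 18)}; affine count = 24; |E(F_23)| = 25.

Discriminant check: Δ ∝ 4a³ + 27b² = 4·7³ + 27·4² = 4·343 + 27·16 ≡ 10 (mod 23). Nonzero ⇒ E is nonsingular.
For each x ∈ F_23, compute rhs = x³ + 7·x + 4 mod 23, then count y ∈ F_23 with y² ≡ rhs.
  x = 0: rhs = 4, matching y values: 2, 21 (2 points).
  x = 1: rhs = 12, matching y values: 9, 14 (2 points).
  x = 2: rhs = 3, matching y values: 7, 16 (2 points).
  x = 3: rhs = 6, matching y values: 11, 12 (2 points).
  x = 4: rhs = 4, matching y values: 2, 21 (2 points).
  x = 5: rhs = 3, matching y values: 7, 16 (2 points).
  x = 6: rhs = 9, matching y values: 3, 20 (2 points).
  x = 7: rhs = 5, matching y values: none (0 points).
  x = 8: rhs = 20, matching y values: none (0 points).
  x = 9: rhs = 14, matching y values: none (0 points).
  x = 10: rhs = 16, matching y values: 4, 19 (2 points).
  x = 11: rhs = 9, matching y values: 3, 20 (2 points).
  x = 12: rhs = 22, matching y values: none (0 points).
  x = 13: rhs = 15, matching y values: none (0 points).
  x = 14: rhs = 17, matching y values: none (0 points).
  x = 15: rhs = 11, matching y values: none (0 points).
  x = 16: rhs = 3, matching y values: 7, 16 (2 points).
  x = 17: rhs = 22, matching y values: none (0 points).
  x = 18: rhs = 5, matching y values: none (0 points).
  x = 19: rhs = 4, matching y values: 2, 21 (2 points).
  x = 20: rhs = 2, matching y values: 5, 18 (2 points).
  x = 21: rhs = 5, matching y values: none (0 points).
  x = 22: rhs = 19, matching y values: none (0 points).
Total affine count: 24.
Full point count |E(F_23)| = 24 + 1 = 25.
Hasse bound: |25 − (23+1)| = |1| = 1 ≤ 2√23 ≈ 9.5917 ✓.


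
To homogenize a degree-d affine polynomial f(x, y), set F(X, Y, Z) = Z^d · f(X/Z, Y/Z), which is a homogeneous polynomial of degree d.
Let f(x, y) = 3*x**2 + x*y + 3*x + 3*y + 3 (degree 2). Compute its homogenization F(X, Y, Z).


F(X, Y, Z) = 3*X**2 + X*Y + 3*X*Z + 3*Y*Z + 3*Z**2

deg(f) = 2.
Substitute x = X/Z, y = Y/Z into f, then multiply by Z^2.
  monomial 3·x^2·y^0 ↦ 3·X^2·Y^0·Z^0.
  monomial 1·x^1·y^1 ↦ 1·X^1·Y^1·Z^0.
  monomial 3·x^1·y^0 ↦ 3·X^1·Y^0·Z^1.
  monomial 3·x^0·y^1 ↦ 3·X^0·Y^1·Z^1.
  monomial 3·x^0·y^0 ↦ 3·X^0·Y^0·Z^2.
Collecting: F(X, Y, Z) = 3*X**2 + X*Y + 3*X*Z + 3*Y*Z + 3*Z**2.


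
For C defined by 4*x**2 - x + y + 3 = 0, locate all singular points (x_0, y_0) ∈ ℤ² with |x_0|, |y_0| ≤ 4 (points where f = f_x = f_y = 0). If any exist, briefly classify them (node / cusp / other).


No singular points in the scanned grid; C is smooth there.

Compute partial derivatives:
  f_x = 8*x - 1.
  f_y = 1.
f_y = 1 is a nonzero constant, so f_y never vanishes: no point (x, y) can satisfy f = f_x = f_y = 0. In particular no (x, y) ∈ {−4, ..., 4}² is singular; the curve is smooth.


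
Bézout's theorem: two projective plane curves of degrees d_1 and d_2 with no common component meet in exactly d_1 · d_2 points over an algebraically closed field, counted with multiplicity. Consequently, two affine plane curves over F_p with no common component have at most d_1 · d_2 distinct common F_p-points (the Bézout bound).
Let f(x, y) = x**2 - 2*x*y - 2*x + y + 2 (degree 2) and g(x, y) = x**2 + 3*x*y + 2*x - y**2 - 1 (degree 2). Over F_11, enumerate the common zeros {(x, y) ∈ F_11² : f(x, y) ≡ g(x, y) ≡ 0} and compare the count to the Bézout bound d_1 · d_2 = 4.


Common zeros: {(3, 1), (8, 7)}; count = 2; Bézout bound = 4.

deg(f) = 2, deg(g) = 2, so Bézout bound = 4.
Scan x ∈ F_11. For each x, list the y ∈ F_11 with f(x, y) ≡ 0 and those with g(x, y) ≡ 0 (mod 11); the common zeros in that column are the intersection.
  x = 0: f ≡ 0 at y ∈ {9}; g ≡ 0 at y ∈ ∅; common: ∅.
  x = 1: f ≡ 0 at y ∈ {1}; g ≡ 0 at y ∈ ∅; common: ∅.
  x = 2: f ≡ 0 at y ∈ {8}; g ≡ 0 at y ∈ {7, 10}; common: ∅.
  x = 3: f ≡ 0 at y ∈ {1}; g ≡ 0 at y ∈ {1, 8}; common: {1}.
  x = 4: f ≡ 0 at y ∈ {3}; g ≡ 0 at y ∈ {4, 8}; common: ∅.
  x = 5: f ≡ 0 at y ∈ {8}; g ≡ 0 at y ∈ {6, 9}; common: ∅.
  x = 6: f ≡ 0 at y ∈ ∅; g ≡ 0 at y ∈ ∅; common: ∅.
  x = 7: f ≡ 0 at y ∈ {2}; g ≡ 0 at y ∈ ∅; common: ∅.
  x = 8: f ≡ 0 at y ∈ {7}; g ≡ 0 at y ∈ {6, 7}; common: {7}.
  x = 9: f ≡ 0 at y ∈ {9}; g ≡ 0 at y ∈ ∅; common: ∅.
  x = 10: f ≡ 0 at y ∈ {2}; g ≡ 0 at y ∈ {9, 10}; common: ∅.
Collecting: common zeros = {(3, 1), (8, 7)}, so the count is 2.
Comparison with the Bézout bound: 2 ≤ 4 = deg(f)·deg(g), as expected for curves with no common component (the affine F_11-count falls short of the bound because intersections may lie at infinity, over extension fields, or carry multiplicity).


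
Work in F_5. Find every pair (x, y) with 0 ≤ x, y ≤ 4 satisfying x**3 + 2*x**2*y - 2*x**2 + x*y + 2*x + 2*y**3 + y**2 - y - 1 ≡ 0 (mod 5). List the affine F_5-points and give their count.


Affine F_5-points: {(1, 0), (1, 1), (2, 1)}; count = 3.

For each of the 25 pairs (x, y) ∈ F_5², evaluate f(x, y) mod 5. Record the zeros.
  x = 0: [0↦4, 1↦1, 2↦2, 3↦4, 4↦4]  zeros at y ∈ ∅
  x = 1: [0↦0, 1↦0, 2↦4, 3↦4, 4↦2]  zeros at y ∈ {0, 1}
  x = 2: [0↦3, 1↦0, 2↦1, 3↦3, 4↦3]  zeros at y ∈ {1}
  x = 3: [0↦4, 1↦2, 2↦4, 3↦2, 4↦3]  zeros at y ∈ ∅
  x = 4: [0↦4, 1↦2, 2↦4, 3↦2, 4↦3]  zeros at y ∈ ∅
Collecting zeros: affine points = {(1, 0), (1, 1), (2, 1)}.
Total count |C(F_5)_aff| = 3.


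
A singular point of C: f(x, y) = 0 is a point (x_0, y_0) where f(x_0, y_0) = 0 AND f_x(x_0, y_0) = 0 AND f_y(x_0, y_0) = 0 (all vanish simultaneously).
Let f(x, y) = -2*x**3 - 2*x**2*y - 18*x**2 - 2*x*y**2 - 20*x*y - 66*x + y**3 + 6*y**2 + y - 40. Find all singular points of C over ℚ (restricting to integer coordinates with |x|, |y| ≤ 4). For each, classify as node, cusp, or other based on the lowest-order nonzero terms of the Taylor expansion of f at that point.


Singular points: {(-2, -3)}; classification: cusp.

Compute partial derivatives:
  f_x = -6*x**2 - 4*x*y - 36*x - 2*y**2 - 20*y - 66.
  f_y = -2*x**2 - 4*x*y - 20*x + 3*y**2 + 12*y + 1.
Scan x_0 ∈ {−4, ..., 4}. For each x_0, f_y(x_0, y) is a polynomial in y; find its integer roots y ∈ {−4, ..., 4}, then test f_x and f at those candidates.
  x = -4: f_y(-4, y) = 3*y**2 + 28*y + 49; no integer root y with |y| ≤ 4.
  x = -3: f_y(-3, y) = 3*y**2 + 24*y + 43; no integer root y with |y| ≤ 4.
  x = -2: f_y(-2, y) = 3*y**2 + 20*y + 33; vanishes at y ∈ {-3}. (-2, -3): f_x = 0, f = 0 — SINGULAR.
  x = -1: f_y(-1, y) = 3*y**2 + 16*y + 19; no integer root y with |y| ≤ 4.
  x = 0: f_y(0, y) = 3*y**2 + 12*y + 1; no integer root y with |y| ≤ 4.
  x = 1: f_y(1, y) = 3*y**2 + 8*y - 21; no integer root y with |y| ≤ 4.
  x = 2: f_y(2, y) = 3*y**2 + 4*y - 47; no integer root y with |y| ≤ 4.
  x = 3: f_y(3, y) = 3*y**2 - 77; no integer root y with |y| ≤ 4.
  x = 4: f_y(4, y) = 3*y**2 - 4*y - 111; no integer root y with |y| ≤ 4.
Only singular point on the grid: (-2, -3).
Classify: substitute x = -2 + u, y = -3 + v and expand: f = -2*u**3 - 2*u**2*v - 2*u*v**2 + v**3 + v**2.
No constant or linear terms (consistent with a singular point). Quadratic part: v**2. Cubic part: -2*u**3 - 2*u**2*v - 2*u*v**2 + v**3.
The quadratic part v**2 is a perfect square, so there is a single (double) tangent line v = 0, i.e. y = -3. Restricting the cubic part to that line (v = 0) leaves -2*u**3 ≠ 0, so f is not divisible by v and the branch is v² ≈ 2*u**3 to lowest order — this is a cusp.
Classification: cusp.


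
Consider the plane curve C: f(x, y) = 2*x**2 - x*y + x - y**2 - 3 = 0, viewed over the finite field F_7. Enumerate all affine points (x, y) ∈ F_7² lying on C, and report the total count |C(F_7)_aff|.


Affine F_7-points: {(0, 2), (0, 5), (1, 0), (1, 6), (2, 0), (2, 5), (3, 1), (3, 3), (4, 1), (4, 2), (5, 3), (5, 6), (6, 4)}; count = 13.

For each of the 49 pairs (x, y) ∈ F_7², evaluate f(x, y) mod 7. Record the zeros.
  x = 0: [0↦4, 1↦3, 2↦0, 3↦2, 4↦2, 5↦0, 6↦3]  zeros at y ∈ {2, 5}
  x = 1: [0↦0, 1↦5, 2↦1, 3↦2, 4↦1, 5↦5, 6↦0]  zeros at y ∈ {0, 6}
  x = 2: [0↦0, 1↦4, 2↦6, 3↦6, 4↦4, 5↦0, 6↦1]  zeros at y ∈ {0, 5}
  x = 3: [0↦4, 1↦0, 2↦1, 3↦0, 4↦4, 5↦6, 6↦6]  zeros at y ∈ {1, 3}
  x = 4: [0↦5, 1↦0, 2↦0, 3↦5, 4↦1, 5↦2, 6↦1]  zeros at y ∈ {1, 2}
  x = 5: [0↦3, 1↦4, 2↦3, 3↦0, 4↦2, 5↦2, 6↦0]  zeros at y ∈ {3, 6}
  x = 6: [0↦5, 1↦5, 2↦3, 3↦6, 4↦0, 5↦6, 6↦3]  zeros at y ∈ {4}
Collecting zeros: affine points = {(0, 2), (0, 5), (1, 0), (1, 6), (2, 0), (2, 5), (3, 1), (3, 3), (4, 1), (4, 2), (5, 3), (5, 6), (6, 4)}.
Total count |C(F_7)_aff| = 13.


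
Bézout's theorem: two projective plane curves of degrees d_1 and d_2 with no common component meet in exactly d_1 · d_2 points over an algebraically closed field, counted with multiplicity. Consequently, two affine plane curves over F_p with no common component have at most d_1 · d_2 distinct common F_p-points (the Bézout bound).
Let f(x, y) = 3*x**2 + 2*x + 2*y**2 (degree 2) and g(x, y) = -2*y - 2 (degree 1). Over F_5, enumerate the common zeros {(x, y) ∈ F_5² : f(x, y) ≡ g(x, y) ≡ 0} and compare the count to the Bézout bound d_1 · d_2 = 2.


Common zeros: {(3, 4)}; count = 1; Bézout bound = 2.

deg(f) = 2, deg(g) = 1, so Bézout bound = 2.
Scan x ∈ F_5. For each x, list the y ∈ F_5 with f(x, y) ≡ 0 and those with g(x, y) ≡ 0 (mod 5); the common zeros in that column are the intersection.
  x = 0: f ≡ 0 at y ∈ {0}; g ≡ 0 at y ∈ {4}; common: ∅.
  x = 1: f ≡ 0 at y ∈ {0}; g ≡ 0 at y ∈ {4}; common: ∅.
  x = 2: f ≡ 0 at y ∈ ∅; g ≡ 0 at y ∈ {4}; common: ∅.
  x = 3: f ≡ 0 at y ∈ {1, 4}; g ≡ 0 at y ∈ {4}; common: {4}.
  x = 4: f ≡ 0 at y ∈ ∅; g ≡ 0 at y ∈ {4}; common: ∅.
Collecting: common zeros = {(3, 4)}, so the count is 1.
Comparison with the Bézout bound: 1 ≤ 2 = deg(f)·deg(g), as expected for curves with no common component (the affine F_5-count falls short of the bound because intersections may lie at infinity, over extension fields, or carry multiplicity).


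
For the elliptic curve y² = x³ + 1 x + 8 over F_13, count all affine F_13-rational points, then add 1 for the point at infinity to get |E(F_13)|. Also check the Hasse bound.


Affine points = {(1, 6), (1, 7), (3, 5), (3, 8), (6, 3), (6, 10), (10, 2), (10, 11)}; affine count = 8; |E(F_13)| = 9.

Discriminant check: Δ ∝ 4a³ + 27b² = 4·1³ + 27·8² = 4·1 + 27·64 ≡ 3 (mod 13). Nonzero ⇒ E is nonsingular.
For each x ∈ F_13, compute rhs = x³ + 1·x + 8 mod 13, then count y ∈ F_13 with y² ≡ rhs.
  x = 0: rhs = 8, matching y values: none (0 points).
  x = 1: rhs = 10, matching y values: 6, 7 (2 points).
  x = 2: rhs = 5, matching y values: none (0 points).
  x = 3: rhs = 12, matching y values: 5, 8 (2 points).
  x = 4: rhs = 11, matching y values: none (0 points).
  x = 5: rhs = 8, matching y values: none (0 points).
  x = 6: rhs = 9, matching y values: 3, 10 (2 points).
  x = 7: rhs = 7, matching y values: none (0 points).
  x = 8: rhs = 8, matching y values: none (0 points).
  x = 9: rhs = 5, matching y values: none (0 points).
  x = 10: rhs = 4, matching y values: 2, 11 (2 points).
  x = 11: rhs = 11, matching y values: none (0 points).
  x = 12: rhs = 6, matching y values: none (0 points).
Total affine count: 8.
Full point count |E(F_13)| = 8 + 1 = 9.
Hasse bound: |9 − (13+1)| = |-5| = 5 ≤ 2√13 ≈ 7.2111 ✓.


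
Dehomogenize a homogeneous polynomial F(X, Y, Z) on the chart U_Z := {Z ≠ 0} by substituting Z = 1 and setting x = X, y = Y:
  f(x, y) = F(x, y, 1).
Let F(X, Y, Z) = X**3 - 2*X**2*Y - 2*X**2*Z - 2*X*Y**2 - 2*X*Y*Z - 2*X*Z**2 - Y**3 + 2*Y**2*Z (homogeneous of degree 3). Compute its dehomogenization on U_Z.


f(x, y) = x**3 - 2*x**2*y - 2*x**2 - 2*x*y**2 - 2*x*y - 2*x - y**3 + 2*y**2

On U_Z we set Z = 1. Each monomial c·X^i·Y^j·Z^k in F becomes c·x^i·y^j·1^k = c·x^i·y^j.
Substituting Z = 1: F(X, Y, 1) = x**3 - 2*x**2*y - 2*x**2 - 2*x*y**2 - 2*x*y - 2*x - y**3 + 2*y**2.
Note: deg(f) ≤ deg(F) = 3; strict inequality happens when F is divisible by Z (lost terms).
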